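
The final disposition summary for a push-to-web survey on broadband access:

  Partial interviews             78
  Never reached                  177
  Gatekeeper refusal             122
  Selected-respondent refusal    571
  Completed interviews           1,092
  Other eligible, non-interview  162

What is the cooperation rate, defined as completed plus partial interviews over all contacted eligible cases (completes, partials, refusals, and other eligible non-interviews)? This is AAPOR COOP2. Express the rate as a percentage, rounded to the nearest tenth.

57.8%

Refusal or break-off = 122 + 571 = 693
Num: 1092 + 78 = 1170
Denom: 1092 + 78 + 693 + 162 = 2025
COOP2 = 1170 / 2025 = 0.5778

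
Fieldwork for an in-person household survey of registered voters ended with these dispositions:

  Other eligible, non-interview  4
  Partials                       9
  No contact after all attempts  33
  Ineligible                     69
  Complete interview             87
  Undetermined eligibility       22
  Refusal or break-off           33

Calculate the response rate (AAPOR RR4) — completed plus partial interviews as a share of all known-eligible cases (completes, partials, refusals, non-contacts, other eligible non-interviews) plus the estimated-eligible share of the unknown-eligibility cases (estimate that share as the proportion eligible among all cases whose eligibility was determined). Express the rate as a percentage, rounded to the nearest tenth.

52.9%

Top = 87 + 9 = 96
Determined eligible = 87 + 9 + 33 + 33 + 4 = 166
e = 166 / (166 + 69) = 166 / 235 = 0.7064
e × U = 0.7064 × 22 = 15.54
Denom = 166 + 15.54 = 181.54
RR4 = 96 / 181.54 = 0.5288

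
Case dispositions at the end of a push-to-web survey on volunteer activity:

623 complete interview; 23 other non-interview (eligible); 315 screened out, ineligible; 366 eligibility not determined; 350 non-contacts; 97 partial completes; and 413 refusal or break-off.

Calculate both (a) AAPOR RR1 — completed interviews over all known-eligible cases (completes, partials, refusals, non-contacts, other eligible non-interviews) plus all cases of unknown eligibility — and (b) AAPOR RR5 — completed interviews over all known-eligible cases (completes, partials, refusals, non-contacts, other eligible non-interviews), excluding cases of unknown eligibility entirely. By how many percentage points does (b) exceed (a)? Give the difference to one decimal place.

8.1

Num → 623
Base → 623 + 97 + 413 + 350 + 23 + 366 = 1872
RR1 = 623 / 1872 = 0.3328
Base → 623 + 97 + 413 + 350 + 23 = 1506
RR5 = 623 / 1506 = 0.4137
Difference = 41.37 − 33.28 = 8.09 percentage points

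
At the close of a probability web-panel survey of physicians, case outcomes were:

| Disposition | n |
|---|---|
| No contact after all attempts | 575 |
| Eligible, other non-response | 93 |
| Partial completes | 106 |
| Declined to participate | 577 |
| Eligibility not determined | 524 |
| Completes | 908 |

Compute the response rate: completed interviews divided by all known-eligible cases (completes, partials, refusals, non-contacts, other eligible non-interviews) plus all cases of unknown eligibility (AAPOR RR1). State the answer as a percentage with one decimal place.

Numerator: 908
Denominator: 908 + 106 + 577 + 575 + 93 + 524 = 2783
RR1 = 908 / 2783 = 0.3263

32.6%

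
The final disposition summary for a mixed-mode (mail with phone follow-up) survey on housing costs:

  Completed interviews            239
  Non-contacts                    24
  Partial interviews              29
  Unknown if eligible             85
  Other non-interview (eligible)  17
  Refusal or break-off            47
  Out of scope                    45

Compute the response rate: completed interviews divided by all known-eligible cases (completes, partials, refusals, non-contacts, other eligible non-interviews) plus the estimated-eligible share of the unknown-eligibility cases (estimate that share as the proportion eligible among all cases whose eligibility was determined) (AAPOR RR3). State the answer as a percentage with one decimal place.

Top = 239
Known eligible = 239 + 29 + 47 + 24 + 17 = 356
e = 356 / (356 + 45) = 356 / 401 = 0.8878
e × U = 0.8878 × 85 = 75.46
Base = 356 + 75.46 = 431.46
RR3 = 239 / 431.46 = 0.5539

55.4%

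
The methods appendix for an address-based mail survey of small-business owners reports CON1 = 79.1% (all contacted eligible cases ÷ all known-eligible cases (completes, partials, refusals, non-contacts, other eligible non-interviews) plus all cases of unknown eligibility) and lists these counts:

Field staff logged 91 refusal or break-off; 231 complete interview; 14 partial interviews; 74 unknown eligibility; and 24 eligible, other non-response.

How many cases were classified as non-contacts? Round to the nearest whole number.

21

Top: 231 + 14 + 91 + 24 = 360
CON1 = 360 / D = 0.791
D = 360 / 0.791 = 455.1
Rest of base = 434
non-contacts = 455.1 − 434 ≈ 21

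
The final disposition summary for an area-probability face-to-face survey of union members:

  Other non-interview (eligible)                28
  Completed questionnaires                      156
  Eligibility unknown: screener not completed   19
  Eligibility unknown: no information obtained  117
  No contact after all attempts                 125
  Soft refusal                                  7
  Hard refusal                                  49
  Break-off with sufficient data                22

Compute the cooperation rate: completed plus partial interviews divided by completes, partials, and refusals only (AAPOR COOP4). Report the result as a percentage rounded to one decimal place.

Refused = 49 + 7 = 56
Undetermined eligibility = 19 + 117 = 136
Numerator: 156 + 22 = 178
Denominator: 156 + 22 + 56 = 234
COOP4 = 178 / 234 = 0.7607

76.1%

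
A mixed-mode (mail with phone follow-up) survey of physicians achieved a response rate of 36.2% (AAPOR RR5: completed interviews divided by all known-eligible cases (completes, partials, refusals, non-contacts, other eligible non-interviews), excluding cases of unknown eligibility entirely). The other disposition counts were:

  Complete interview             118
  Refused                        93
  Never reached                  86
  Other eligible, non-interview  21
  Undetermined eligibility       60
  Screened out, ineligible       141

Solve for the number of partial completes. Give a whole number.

8

RR5 = 118 / D = 0.362
D = 118 / 0.362 = 326.0
Remaining denominator categories sum to 318
partial completes = 326.0 − 318 ≈ 8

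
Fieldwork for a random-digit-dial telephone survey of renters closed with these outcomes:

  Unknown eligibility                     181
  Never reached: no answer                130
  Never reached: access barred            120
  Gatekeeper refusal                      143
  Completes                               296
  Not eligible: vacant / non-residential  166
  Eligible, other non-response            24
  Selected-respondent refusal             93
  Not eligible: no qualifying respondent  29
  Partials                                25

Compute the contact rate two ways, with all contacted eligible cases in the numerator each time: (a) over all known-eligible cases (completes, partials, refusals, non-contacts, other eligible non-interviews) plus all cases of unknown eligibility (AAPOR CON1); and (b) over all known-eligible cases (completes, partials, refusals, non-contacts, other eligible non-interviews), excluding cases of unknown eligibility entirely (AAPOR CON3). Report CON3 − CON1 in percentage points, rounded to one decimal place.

Refused = 143 + 93 = 236
No contact after all attempts = 130 + 120 = 250
Ineligible = 29 + 166 = 195
Top = 296 + 25 + 236 + 24 = 581
Denom = 296 + 25 + 236 + 250 + 24 + 181 = 1012
CON1 = 581 / 1012 = 0.5741
Denom = 296 + 25 + 236 + 250 + 24 = 831
CON3 = 581 / 831 = 0.6992
Difference = 69.92 − 57.41 = 12.51 percentage points

12.5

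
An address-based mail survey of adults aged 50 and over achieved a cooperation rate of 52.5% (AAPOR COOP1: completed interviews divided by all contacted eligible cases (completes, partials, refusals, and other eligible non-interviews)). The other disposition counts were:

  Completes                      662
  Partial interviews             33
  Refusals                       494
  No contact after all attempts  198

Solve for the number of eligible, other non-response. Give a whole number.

72

COOP1 = 662 / D = 0.525
D = 662 / 0.525 = 1261.0
Remaining denominator categories sum to 1189
eligible, other non-response = 1261.0 − 1189 ≈ 72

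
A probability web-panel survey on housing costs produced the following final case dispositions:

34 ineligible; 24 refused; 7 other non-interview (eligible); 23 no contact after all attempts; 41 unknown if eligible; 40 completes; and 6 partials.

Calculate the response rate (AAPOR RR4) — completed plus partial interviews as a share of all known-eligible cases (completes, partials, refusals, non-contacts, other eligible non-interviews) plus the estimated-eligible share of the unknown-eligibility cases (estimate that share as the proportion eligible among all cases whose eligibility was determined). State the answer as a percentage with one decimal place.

35.2%

Num: 40 + 6 = 46
Known eligible: 40 + 6 + 24 + 23 + 7 = 100
e = 100 / (100 + 34) = 100 / 134 = 0.7463
Eligible share of unknowns: 0.7463 × 41 = 30.60
Denom: 100 + 30.60 = 130.60
RR4 = 46 / 130.60 = 0.3522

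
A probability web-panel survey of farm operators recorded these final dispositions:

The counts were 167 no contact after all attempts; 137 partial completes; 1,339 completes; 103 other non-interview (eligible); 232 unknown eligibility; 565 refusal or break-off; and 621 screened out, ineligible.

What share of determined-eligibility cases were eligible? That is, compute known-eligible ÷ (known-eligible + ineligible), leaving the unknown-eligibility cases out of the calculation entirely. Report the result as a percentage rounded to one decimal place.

Determined eligible = 1339 + 137 + 565 + 167 + 103 = 2311
e = 2311 / (2311 + 621) = 2311 / 2932 = 0.7882

78.8%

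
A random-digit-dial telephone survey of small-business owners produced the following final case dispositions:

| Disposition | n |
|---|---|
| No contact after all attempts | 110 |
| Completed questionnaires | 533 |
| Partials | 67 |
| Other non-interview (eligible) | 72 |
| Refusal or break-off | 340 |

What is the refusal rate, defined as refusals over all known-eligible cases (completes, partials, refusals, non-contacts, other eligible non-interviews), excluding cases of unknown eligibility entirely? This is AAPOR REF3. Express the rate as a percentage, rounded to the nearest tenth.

30.3%

Num → 340
Denom → 533 + 67 + 340 + 110 + 72 = 1122
REF3 = 340 / 1122 = 0.3030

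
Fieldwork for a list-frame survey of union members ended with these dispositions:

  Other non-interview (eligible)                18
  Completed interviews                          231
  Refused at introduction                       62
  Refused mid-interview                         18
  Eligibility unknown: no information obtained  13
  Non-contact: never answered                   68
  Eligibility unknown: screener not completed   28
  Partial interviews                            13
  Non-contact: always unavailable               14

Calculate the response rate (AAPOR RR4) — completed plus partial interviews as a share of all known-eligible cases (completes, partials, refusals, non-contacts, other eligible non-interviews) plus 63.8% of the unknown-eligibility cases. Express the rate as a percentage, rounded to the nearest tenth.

54.2%

Declined to participate = 62 + 18 = 80
Non-contacts = 68 + 14 = 82
Unknown if eligible = 28 + 13 = 41
Top → 231 + 13 = 244
Determined eligible → 231 + 13 + 80 + 82 + 18 = 424
Eligible share of unknowns → 0.6380 × 41 = 26.16
Denominator → 424 + 26.16 = 450.16
RR4 = 244 / 450.16 = 0.5420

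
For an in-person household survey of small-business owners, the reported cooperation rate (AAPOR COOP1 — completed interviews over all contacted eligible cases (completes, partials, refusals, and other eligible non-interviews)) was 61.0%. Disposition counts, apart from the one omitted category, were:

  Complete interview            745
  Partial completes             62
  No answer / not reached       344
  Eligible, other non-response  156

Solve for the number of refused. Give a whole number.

258

COOP1 = 745 / D = 0.610
D = 745 / 0.610 = 1221.3
Rest of base = 963
refused = 1221.3 − 963 ≈ 258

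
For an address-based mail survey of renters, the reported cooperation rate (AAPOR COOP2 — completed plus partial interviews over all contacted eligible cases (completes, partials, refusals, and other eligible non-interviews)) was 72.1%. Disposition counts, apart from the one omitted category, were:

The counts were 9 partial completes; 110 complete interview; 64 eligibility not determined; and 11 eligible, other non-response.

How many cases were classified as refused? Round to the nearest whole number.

35

Top → 110 + 9 = 119
COOP2 = 119 / D = 0.721
D = 119 / 0.721 = 165.0
Other denominator terms total 130
refused = 165.0 − 130 ≈ 35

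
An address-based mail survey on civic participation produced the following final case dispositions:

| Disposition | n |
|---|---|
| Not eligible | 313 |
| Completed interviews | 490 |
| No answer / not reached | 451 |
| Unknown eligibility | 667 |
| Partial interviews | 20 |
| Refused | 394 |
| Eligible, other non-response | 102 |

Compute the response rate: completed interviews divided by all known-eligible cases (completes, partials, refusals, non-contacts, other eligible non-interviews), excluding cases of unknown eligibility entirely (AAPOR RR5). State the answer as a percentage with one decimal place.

33.6%

Top: 490
Base: 490 + 20 + 394 + 451 + 102 = 1457
RR5 = 490 / 1457 = 0.3363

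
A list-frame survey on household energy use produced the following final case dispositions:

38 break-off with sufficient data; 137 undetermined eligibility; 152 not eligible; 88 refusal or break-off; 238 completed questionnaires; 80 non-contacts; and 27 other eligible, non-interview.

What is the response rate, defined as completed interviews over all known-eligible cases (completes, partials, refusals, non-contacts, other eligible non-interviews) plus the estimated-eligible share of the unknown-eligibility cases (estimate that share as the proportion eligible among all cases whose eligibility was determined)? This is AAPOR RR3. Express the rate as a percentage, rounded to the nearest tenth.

41.4%

Num = 238
Eligible (known) = 238 + 38 + 88 + 80 + 27 = 471
e = 471 / (471 + 152) = 471 / 623 = 0.7560
Eligible share of unknowns = 0.7560 × 137 = 103.57
Base = 471 + 103.57 = 574.57
RR3 = 238 / 574.57 = 0.4142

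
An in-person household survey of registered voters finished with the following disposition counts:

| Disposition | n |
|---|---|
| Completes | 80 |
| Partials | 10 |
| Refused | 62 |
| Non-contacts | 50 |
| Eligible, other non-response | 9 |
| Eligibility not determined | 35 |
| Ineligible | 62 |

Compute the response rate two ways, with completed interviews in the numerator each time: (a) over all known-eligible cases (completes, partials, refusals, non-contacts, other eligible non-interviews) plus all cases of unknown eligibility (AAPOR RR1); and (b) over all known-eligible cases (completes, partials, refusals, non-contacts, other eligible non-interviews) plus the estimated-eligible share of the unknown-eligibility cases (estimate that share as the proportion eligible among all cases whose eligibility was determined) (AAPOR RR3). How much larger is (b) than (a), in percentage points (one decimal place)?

1.1

Top = 80
Denominator = 80 + 10 + 62 + 50 + 9 + 35 = 246
RR1 = 80 / 246 = 0.3252
Known eligible = 80 + 10 + 62 + 50 + 9 = 211
e = 211 / (211 + 62) = 211 / 273 = 0.7729
Eligible share of unknowns = 0.7729 × 35 = 27.05
Denominator = 211 + 27.05 = 238.05
RR3 = 80 / 238.05 = 0.3361
Difference = 33.61 − 32.52 = 1.09 percentage points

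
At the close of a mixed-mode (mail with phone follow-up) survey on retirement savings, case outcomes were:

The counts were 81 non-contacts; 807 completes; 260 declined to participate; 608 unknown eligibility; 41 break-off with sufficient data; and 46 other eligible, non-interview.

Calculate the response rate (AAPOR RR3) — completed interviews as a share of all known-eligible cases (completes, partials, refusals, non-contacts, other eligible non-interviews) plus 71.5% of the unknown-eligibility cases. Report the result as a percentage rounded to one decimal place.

48.3%

Numerator → 807
Eligible (known) → 807 + 41 + 260 + 81 + 46 = 1235
e × U → 0.7150 × 608 = 434.72
Base → 1235 + 434.72 = 1669.72
RR3 = 807 / 1669.72 = 0.4833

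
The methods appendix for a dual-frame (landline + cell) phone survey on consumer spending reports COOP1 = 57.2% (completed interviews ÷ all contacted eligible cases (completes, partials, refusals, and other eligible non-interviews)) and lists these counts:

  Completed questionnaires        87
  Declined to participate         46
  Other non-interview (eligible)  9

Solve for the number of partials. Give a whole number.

COOP1 = 87 / D = 0.572
D = 87 / 0.572 = 152.1
Remaining denominator categories sum to 142
partials = 152.1 − 142 ≈ 10

10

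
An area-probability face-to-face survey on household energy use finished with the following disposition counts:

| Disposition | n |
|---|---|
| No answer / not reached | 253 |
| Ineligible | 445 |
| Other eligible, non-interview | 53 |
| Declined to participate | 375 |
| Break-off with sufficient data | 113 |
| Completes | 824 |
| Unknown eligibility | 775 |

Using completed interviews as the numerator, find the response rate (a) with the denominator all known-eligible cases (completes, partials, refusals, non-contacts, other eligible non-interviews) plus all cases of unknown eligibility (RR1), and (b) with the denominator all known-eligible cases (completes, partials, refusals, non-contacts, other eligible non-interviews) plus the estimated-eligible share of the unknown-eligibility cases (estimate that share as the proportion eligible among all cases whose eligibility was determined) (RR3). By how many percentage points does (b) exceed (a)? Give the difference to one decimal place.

Numerator = 824
Denominator = 824 + 113 + 375 + 253 + 53 + 775 = 2393
RR1 = 824 / 2393 = 0.3443
Known eligible = 824 + 113 + 375 + 253 + 53 = 1618
e = 1618 / (1618 + 445) = 1618 / 2063 = 0.7843
Eligible share of unknowns = 0.7843 × 775 = 607.83
Denominator = 1618 + 607.83 = 2225.83
RR3 = 824 / 2225.83 = 0.3702
Difference = 37.02 − 34.43 = 2.59 percentage points

2.6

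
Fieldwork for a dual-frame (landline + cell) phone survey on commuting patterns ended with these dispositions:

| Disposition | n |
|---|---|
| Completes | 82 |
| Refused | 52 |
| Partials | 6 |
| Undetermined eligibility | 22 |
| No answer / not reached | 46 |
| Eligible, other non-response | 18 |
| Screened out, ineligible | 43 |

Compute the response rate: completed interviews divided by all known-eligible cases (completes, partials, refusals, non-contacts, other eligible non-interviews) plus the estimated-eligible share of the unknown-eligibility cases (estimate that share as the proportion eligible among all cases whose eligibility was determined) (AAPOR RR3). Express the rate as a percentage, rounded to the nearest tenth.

36.9%

Numerator = 82
Eligible (known) = 82 + 6 + 52 + 46 + 18 = 204
e = 204 / (204 + 43) = 204 / 247 = 0.8259
Eligible share of unknowns = 0.8259 × 22 = 18.17
Base = 204 + 18.17 = 222.17
RR3 = 82 / 222.17 = 0.3691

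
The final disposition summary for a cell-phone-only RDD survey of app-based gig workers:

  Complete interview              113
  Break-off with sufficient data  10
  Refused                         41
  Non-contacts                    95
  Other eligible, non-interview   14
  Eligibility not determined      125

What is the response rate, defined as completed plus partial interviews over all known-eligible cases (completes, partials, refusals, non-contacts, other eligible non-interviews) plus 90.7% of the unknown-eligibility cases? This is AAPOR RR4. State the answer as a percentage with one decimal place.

31.8%

Num = 113 + 10 = 123
Eligible (known) = 113 + 10 + 41 + 95 + 14 = 273
Eligible share of unknowns = 0.9070 × 125 = 113.38
Base = 273 + 113.38 = 386.38
RR4 = 123 / 386.38 = 0.3183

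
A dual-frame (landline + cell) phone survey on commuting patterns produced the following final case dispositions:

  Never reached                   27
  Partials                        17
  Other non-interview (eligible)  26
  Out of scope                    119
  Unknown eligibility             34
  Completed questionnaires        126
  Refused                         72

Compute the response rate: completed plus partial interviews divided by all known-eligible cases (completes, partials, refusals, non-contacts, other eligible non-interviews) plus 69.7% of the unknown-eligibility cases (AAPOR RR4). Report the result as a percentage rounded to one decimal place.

Num → 126 + 17 = 143
Known eligible → 126 + 17 + 72 + 27 + 26 = 268
Estimated eligible among unknowns → 0.6970 × 34 = 23.70
Denom → 268 + 23.70 = 291.70
RR4 = 143 / 291.70 = 0.4902

49.0%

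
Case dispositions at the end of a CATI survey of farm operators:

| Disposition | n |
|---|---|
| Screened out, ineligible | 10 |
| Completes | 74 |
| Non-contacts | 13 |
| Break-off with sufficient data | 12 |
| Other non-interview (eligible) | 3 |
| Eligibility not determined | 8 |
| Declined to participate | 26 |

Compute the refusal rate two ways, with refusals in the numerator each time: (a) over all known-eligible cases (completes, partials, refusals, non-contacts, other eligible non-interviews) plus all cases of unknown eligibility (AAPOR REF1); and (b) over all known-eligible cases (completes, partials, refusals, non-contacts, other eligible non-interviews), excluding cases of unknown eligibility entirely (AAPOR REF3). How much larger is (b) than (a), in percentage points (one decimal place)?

1.2

Top → 26
Denom → 74 + 12 + 26 + 13 + 3 + 8 = 136
REF1 = 26 / 136 = 0.1912
Denom → 74 + 12 + 26 + 13 + 3 = 128
REF3 = 26 / 128 = 0.2031
Difference = 20.31 − 19.12 = 1.19 percentage points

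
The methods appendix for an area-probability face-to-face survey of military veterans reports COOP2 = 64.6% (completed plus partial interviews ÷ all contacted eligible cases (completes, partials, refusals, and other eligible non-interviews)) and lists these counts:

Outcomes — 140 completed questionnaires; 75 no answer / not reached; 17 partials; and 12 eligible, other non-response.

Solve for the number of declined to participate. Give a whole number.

74

Top = 140 + 17 = 157
COOP2 = 157 / D = 0.646
D = 157 / 0.646 = 243.0
Other denominator terms total 169
declined to participate = 243.0 − 169 ≈ 74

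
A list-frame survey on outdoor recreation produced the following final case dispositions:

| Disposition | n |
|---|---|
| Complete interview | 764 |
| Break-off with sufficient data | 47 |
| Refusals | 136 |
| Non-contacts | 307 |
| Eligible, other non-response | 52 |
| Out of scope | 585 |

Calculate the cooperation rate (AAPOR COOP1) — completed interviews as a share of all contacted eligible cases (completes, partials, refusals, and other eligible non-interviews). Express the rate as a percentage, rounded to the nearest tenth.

76.5%

Numerator: 764
Base: 764 + 47 + 136 + 52 = 999
COOP1 = 764 / 999 = 0.7648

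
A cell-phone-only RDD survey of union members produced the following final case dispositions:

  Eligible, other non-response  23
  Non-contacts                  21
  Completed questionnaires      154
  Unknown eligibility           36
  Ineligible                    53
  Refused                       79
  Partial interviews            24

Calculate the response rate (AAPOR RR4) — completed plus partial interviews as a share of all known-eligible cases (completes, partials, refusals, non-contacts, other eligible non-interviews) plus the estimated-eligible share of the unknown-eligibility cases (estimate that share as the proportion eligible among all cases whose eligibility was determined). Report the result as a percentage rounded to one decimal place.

Num → 154 + 24 = 178
Known eligible → 154 + 24 + 79 + 21 + 23 = 301
e = 301 / (301 + 53) = 301 / 354 = 0.8503
Estimated eligible among unknowns → 0.8503 × 36 = 30.61
Base → 301 + 30.61 = 331.61
RR4 = 178 / 331.61 = 0.5368

53.7%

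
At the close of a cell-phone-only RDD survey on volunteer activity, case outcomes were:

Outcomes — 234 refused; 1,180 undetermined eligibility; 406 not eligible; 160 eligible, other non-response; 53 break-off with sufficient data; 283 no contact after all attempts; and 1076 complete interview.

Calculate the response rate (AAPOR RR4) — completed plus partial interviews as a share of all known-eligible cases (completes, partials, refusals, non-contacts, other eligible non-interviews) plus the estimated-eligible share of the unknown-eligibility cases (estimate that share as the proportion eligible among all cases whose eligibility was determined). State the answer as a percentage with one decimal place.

Num = 1076 + 53 = 1129
Determined eligible = 1076 + 53 + 234 + 283 + 160 = 1806
e = 1806 / (1806 + 406) = 1806 / 2212 = 0.8165
e × U = 0.8165 × 1180 = 963.47
Denom = 1806 + 963.47 = 2769.47
RR4 = 1129 / 2769.47 = 0.4077

40.8%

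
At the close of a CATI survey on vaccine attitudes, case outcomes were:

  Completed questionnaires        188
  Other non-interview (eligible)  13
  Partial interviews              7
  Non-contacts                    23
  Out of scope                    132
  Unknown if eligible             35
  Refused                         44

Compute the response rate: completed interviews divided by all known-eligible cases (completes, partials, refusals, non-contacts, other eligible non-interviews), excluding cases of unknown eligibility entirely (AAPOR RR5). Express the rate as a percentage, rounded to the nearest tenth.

Numerator → 188
Denominator → 188 + 7 + 44 + 23 + 13 = 275
RR5 = 188 / 275 = 0.6836

68.4%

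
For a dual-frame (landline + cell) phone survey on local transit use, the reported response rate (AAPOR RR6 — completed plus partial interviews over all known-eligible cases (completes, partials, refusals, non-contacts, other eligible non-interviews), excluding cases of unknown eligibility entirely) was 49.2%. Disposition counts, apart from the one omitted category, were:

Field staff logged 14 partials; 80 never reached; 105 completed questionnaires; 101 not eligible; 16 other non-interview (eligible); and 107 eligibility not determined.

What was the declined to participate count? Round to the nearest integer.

27

Numerator = 105 + 14 = 119
RR6 = 119 / D = 0.492
D = 119 / 0.492 = 241.9
Remaining denominator categories sum to 215
declined to participate = 241.9 − 215 ≈ 27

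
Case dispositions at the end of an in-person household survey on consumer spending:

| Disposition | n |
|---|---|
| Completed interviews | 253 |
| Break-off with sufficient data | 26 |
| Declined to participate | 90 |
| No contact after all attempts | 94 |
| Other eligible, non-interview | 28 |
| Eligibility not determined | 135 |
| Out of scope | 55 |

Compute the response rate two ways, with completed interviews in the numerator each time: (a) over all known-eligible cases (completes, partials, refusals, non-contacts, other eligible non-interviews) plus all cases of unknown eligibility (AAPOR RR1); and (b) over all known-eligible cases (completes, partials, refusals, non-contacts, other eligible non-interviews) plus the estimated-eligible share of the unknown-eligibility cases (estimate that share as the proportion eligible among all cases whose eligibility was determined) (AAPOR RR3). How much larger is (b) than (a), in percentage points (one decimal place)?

Num = 253
Base = 253 + 26 + 90 + 94 + 28 + 135 = 626
RR1 = 253 / 626 = 0.4042
Determined eligible = 253 + 26 + 90 + 94 + 28 = 491
e = 491 / (491 + 55) = 491 / 546 = 0.8993
Eligible share of unknowns = 0.8993 × 135 = 121.41
Base = 491 + 121.41 = 612.41
RR3 = 253 / 612.41 = 0.4131
Difference = 41.31 − 40.42 = 0.89 percentage points

0.9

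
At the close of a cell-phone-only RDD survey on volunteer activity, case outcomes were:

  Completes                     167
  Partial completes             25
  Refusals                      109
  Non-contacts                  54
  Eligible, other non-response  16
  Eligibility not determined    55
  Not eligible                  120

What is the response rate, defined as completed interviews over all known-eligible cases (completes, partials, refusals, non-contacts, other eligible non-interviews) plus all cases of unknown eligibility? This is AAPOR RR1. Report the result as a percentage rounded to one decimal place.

Numerator = 167
Denom = 167 + 25 + 109 + 54 + 16 + 55 = 426
RR1 = 167 / 426 = 0.3920

39.2%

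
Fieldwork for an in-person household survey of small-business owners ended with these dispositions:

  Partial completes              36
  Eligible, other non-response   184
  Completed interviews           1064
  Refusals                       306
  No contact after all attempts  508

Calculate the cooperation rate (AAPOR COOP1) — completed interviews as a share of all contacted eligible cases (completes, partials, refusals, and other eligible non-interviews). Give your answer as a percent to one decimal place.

66.9%

Numerator: 1064
Denominator: 1064 + 36 + 306 + 184 = 1590
COOP1 = 1064 / 1590 = 0.6692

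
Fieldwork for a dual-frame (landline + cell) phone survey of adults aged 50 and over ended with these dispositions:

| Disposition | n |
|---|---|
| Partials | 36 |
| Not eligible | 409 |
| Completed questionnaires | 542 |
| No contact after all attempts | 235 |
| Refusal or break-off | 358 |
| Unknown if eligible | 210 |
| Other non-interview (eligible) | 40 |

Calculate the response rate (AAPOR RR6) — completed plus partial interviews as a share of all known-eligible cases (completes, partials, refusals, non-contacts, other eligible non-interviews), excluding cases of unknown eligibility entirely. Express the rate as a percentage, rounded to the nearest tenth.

47.7%

Numerator → 542 + 36 = 578
Denom → 542 + 36 + 358 + 235 + 40 = 1211
RR6 = 578 / 1211 = 0.4773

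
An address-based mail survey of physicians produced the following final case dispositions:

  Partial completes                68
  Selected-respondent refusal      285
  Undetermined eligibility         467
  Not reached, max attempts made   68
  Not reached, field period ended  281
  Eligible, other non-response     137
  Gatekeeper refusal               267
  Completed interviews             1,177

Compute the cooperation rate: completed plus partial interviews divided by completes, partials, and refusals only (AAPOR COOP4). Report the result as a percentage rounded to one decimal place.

Refusals = 267 + 285 = 552
Non-contacts = 281 + 68 = 349
Numerator = 1177 + 68 = 1245
Denominator = 1177 + 68 + 552 = 1797
COOP4 = 1245 / 1797 = 0.6928

69.3%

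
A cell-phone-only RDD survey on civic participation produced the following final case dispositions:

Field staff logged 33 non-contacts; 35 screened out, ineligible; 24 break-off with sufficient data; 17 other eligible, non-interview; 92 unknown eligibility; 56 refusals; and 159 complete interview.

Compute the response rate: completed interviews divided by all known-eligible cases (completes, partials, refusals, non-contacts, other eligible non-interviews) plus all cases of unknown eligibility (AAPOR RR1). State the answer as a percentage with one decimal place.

Numerator → 159
Denom → 159 + 24 + 56 + 33 + 17 + 92 = 381
RR1 = 159 / 381 = 0.4173

41.7%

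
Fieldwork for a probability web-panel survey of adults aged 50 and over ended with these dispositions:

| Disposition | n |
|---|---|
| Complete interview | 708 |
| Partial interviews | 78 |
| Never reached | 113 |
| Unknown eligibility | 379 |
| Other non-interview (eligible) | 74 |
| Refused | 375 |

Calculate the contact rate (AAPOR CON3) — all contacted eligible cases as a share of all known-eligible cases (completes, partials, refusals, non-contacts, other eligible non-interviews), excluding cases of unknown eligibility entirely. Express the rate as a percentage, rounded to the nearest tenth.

Num → 708 + 78 + 375 + 74 = 1235
Denom → 708 + 78 + 375 + 113 + 74 = 1348
CON3 = 1235 / 1348 = 0.9162

91.6%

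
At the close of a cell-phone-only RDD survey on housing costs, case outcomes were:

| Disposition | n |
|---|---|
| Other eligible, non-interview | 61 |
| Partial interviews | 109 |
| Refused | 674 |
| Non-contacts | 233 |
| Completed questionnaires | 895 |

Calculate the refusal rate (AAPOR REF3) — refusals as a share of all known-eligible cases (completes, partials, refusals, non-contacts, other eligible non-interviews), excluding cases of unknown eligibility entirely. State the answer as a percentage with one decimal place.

Numerator = 674
Base = 895 + 109 + 674 + 233 + 61 = 1972
REF3 = 674 / 1972 = 0.3418

34.2%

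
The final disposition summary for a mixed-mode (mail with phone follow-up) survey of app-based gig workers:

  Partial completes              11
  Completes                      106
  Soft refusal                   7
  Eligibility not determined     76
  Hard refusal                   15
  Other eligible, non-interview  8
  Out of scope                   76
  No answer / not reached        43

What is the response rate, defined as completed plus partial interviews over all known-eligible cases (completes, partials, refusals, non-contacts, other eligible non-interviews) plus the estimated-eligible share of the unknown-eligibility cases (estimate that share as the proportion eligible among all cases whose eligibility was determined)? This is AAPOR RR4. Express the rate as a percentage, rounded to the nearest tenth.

47.9%

Refusal or break-off = 15 + 7 = 22
Top: 106 + 11 = 117
Determined eligible: 106 + 11 + 22 + 43 + 8 = 190
e = 190 / (190 + 76) = 190 / 266 = 0.7143
e × U: 0.7143 × 76 = 54.29
Denominator: 190 + 54.29 = 244.29
RR4 = 117 / 244.29 = 0.4789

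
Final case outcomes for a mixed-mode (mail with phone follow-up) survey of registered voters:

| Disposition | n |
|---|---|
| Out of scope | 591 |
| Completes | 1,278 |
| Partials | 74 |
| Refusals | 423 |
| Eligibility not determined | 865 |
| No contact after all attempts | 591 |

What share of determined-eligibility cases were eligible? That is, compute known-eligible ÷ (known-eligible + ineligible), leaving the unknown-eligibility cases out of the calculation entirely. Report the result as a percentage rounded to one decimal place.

Eligible (known) → 1278 + 74 + 423 + 591 = 2366
e = 2366 / (2366 + 591) = 2366 / 2957 = 0.8001

80.0%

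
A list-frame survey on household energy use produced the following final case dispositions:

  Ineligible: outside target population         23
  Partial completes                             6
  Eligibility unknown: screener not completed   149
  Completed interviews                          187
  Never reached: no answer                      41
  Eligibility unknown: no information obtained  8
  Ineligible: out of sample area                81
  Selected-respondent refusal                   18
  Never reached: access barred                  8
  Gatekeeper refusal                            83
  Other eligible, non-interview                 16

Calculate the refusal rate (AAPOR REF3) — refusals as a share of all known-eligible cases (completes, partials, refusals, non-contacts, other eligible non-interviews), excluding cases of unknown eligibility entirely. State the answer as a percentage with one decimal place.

28.1%

Declined to participate = 83 + 18 = 101
No answer / not reached = 41 + 8 = 49
Unknown eligibility = 149 + 8 = 157
Not eligible = 23 + 81 = 104
Num: 101
Denom: 187 + 6 + 101 + 49 + 16 = 359
REF3 = 101 / 359 = 0.2813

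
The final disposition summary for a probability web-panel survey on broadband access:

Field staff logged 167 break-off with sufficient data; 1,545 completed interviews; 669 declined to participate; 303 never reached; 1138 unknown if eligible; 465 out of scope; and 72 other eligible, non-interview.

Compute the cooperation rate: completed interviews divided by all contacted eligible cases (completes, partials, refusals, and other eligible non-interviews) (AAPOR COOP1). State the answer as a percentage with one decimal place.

Num = 1545
Base = 1545 + 167 + 669 + 72 = 2453
COOP1 = 1545 / 2453 = 0.6298

63.0%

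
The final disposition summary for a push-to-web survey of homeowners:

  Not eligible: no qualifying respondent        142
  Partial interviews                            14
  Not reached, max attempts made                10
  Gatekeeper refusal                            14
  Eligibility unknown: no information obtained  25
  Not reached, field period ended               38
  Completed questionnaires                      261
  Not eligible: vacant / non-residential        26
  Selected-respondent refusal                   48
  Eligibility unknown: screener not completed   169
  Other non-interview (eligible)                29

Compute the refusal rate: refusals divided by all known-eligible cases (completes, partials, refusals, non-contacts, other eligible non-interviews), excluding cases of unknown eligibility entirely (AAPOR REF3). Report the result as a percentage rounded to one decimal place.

Refusal or break-off = 14 + 48 = 62
No answer / not reached = 38 + 10 = 48
Unknown if eligible = 169 + 25 = 194
Not eligible = 142 + 26 = 168
Top → 62
Base → 261 + 14 + 62 + 48 + 29 = 414
REF3 = 62 / 414 = 0.1498

15.0%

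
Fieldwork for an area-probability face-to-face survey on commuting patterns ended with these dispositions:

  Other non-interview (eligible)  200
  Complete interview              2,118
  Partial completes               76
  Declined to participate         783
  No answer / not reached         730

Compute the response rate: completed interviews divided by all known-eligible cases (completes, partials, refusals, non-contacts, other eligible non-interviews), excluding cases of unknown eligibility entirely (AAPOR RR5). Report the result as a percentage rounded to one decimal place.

54.2%

Num = 2118
Denom = 2118 + 76 + 783 + 730 + 200 = 3907
RR5 = 2118 / 3907 = 0.5421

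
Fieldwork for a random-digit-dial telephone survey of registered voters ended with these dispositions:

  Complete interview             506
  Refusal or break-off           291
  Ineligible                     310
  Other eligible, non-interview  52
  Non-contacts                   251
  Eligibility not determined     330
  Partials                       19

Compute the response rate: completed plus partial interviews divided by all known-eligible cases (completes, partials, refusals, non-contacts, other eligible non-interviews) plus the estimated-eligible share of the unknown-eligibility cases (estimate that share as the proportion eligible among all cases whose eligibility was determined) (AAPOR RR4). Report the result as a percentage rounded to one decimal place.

Numerator: 506 + 19 = 525
Eligible (known): 506 + 19 + 291 + 251 + 52 = 1119
e = 1119 / (1119 + 310) = 1119 / 1429 = 0.7831
Eligible share of unknowns: 0.7831 × 330 = 258.42
Denom: 1119 + 258.42 = 1377.42
RR4 = 525 / 1377.42 = 0.3811

38.1%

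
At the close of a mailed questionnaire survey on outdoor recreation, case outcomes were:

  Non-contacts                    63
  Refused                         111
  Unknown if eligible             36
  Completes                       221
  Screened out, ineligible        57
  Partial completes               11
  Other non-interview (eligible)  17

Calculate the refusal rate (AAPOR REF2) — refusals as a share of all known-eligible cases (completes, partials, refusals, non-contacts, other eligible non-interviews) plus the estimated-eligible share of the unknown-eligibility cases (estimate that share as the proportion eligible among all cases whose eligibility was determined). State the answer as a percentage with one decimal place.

Num = 111
Determined eligible = 221 + 11 + 111 + 63 + 17 = 423
e = 423 / (423 + 57) = 423 / 480 = 0.8812
e × U = 0.8812 × 36 = 31.72
Base = 423 + 31.72 = 454.72
REF2 = 111 / 454.72 = 0.2441

24.4%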